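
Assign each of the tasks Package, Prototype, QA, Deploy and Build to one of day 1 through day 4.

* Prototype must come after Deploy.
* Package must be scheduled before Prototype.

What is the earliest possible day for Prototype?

day 2

Precedence pushes Prototype to at least day 2.
Prototype at day 2 is achievable: Build in day 1, Prototype in day 2, Package in day 1, Deploy in day 1, QA in day 1.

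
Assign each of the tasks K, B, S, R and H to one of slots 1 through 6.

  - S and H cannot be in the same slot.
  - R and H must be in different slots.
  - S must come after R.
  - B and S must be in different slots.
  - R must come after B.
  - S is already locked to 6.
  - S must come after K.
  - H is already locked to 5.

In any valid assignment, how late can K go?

5

Downstream work caps K at 5.
K at 5 is achievable: R=2, K=5, H=5, S=6, B=1.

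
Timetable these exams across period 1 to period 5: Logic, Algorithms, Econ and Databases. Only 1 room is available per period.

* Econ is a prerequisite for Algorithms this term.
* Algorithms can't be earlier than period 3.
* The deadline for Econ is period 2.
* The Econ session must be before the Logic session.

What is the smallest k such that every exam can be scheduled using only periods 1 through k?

The precedence chain requires at least 2 distinct periods.
With at most 1 per period and 4 exams, at least 4 periods are needed.
Algorithms can't be placed before period 3, so the schedule must run through at least period 3.
4 works (last occupied period: period 4): for example Logic -> period 2, Databases -> period 4, Algorithms -> period 3, Econ -> period 1.

4 periods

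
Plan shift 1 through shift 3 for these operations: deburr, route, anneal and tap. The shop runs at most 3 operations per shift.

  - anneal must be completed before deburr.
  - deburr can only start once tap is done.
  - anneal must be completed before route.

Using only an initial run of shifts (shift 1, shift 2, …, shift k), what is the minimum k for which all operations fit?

The precedence chain requires at least 2 distinct shifts.
With at most 3 per shift and 4 operations, at least 2 shifts are needed.
2 works (last occupied shift: shift 2): for example route in shift 2, deburr in shift 2, tap in shift 1, anneal in shift 1.

2 shifts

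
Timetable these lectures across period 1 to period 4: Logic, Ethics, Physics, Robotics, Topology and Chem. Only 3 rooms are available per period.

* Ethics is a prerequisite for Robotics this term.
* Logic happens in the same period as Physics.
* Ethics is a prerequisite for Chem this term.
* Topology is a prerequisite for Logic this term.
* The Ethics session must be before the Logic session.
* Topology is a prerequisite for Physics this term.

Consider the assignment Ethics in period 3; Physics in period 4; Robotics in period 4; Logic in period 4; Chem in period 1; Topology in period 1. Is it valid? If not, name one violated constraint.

No. Ethics is a prerequisite for Chem this term is not satisfied.

Only 3 rooms are available per period — holds.
The Ethics session must be before the Logic session — holds.
Topology is a prerequisite for Logic this term — holds.
Logic happens in the same period as Physics — holds.
Ethics is a prerequisite for Robotics this term — holds.
Ethics is a prerequisite for Chem this term — violated.
Topology is a prerequisite for Physics this term — holds.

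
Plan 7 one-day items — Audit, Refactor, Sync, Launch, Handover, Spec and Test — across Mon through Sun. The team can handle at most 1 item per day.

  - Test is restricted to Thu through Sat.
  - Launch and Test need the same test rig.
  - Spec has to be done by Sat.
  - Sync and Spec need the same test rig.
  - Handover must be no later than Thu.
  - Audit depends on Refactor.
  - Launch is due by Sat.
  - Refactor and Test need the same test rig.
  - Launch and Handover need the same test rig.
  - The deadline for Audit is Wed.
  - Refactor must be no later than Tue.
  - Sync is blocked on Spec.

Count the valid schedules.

30

Splitting on Audit: it can be Tue (10), Wed (20). Listing each branch's schedules as (Refactor, Sync, Launch, Handover, Spec, Test):
Audit=Tue: (Mon,Sun,Wed,Thu,Fri,Sat) (Mon,Sun,Wed,Thu,Sat,Fri) (Mon,Sun,Thu,Wed,Fri,Sat) (Mon,Sun,Thu,Wed,Sat,Fri) (Mon,Sun,Fri,Wed,Thu,Sat) (Mon,Sun,Fri,Wed,Sat,Thu) (Mon,Sun,Fri,Thu,Wed,Sat) (Mon,Sun,Sat,Wed,Thu,Fri) (Mon,Sun,Sat,Wed,Fri,Thu) (Mon,Sun,Sat,Thu,Wed,Fri) — 10.
Audit=Wed: (Mon,Sun,Tue,Thu,Fri,Sat) (Mon,Sun,Tue,Thu,Sat,Fri) (Mon,Sun,Thu,Tue,Fri,Sat) (Mon,Sun,Thu,Tue,Sat,Fri) (Mon,Sun,Fri,Tue,Thu,Sat) (Mon,Sun,Fri,Tue,Sat,Thu) (Mon,Sun,Fri,Thu,Tue,Sat) (Mon,Sun,Sat,Tue,Thu,Fri) (Mon,Sun,Sat,Tue,Fri,Thu) (Mon,Sun,Sat,Thu,Tue,Fri) (Tue,Sun,Mon,Thu,Fri,Sat) (Tue,Sun,Mon,Thu,Sat,Fri) (Tue,Sun,Thu,Mon,Fri,Sat) (Tue,Sun,Thu,Mon,Sat,Fri) (Tue,Sun,Fri,Mon,Thu,Sat) (Tue,Sun,Fri,Mon,Sat,Thu) (Tue,Sun,Fri,Thu,Mon,Sat) (Tue,Sun,Sat,Mon,Thu,Fri) (Tue,Sun,Sat,Mon,Fri,Thu) (Tue,Sun,Sat,Thu,Mon,Fri) — 20.
Summing: 10 + 20 = 30.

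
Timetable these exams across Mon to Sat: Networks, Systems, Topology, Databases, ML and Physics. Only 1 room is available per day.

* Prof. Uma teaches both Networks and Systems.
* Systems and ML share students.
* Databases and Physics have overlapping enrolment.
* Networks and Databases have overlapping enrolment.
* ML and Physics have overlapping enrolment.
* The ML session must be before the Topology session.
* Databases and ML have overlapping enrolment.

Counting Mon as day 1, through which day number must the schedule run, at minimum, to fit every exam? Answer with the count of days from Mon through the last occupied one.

The precedence chain requires at least 2 distinct days.
With at most 1 per day and 6 exams, at least 6 days are needed.
6 works (last occupied day: Sat): for example Physics=Sat; Topology=Tue; Systems=Thu; Databases=Fri; Networks=Wed; ML=Mon.

6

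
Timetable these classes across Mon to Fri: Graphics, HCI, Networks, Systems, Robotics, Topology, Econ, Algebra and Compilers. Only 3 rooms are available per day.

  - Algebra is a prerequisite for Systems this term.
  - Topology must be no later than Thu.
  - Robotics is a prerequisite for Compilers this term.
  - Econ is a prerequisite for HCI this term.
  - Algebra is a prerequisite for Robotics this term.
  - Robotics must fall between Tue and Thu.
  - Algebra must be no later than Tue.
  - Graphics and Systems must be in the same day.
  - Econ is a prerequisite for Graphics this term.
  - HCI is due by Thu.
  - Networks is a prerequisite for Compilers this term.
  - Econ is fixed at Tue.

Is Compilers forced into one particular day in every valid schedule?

Compilers can be Wed (e.g. Algebra -> Mon; Graphics -> Thu; Networks -> Mon; Compilers -> Wed; Systems -> Thu; Robotics -> Tue; Topology -> Mon; HCI -> Wed; Econ -> Tue) or Thu (e.g. Systems in Wed; Topology in Mon; Econ in Tue; HCI in Wed; Algebra in Mon; Graphics in Wed; Robotics in Tue; Compilers in Thu; Networks in Mon).

No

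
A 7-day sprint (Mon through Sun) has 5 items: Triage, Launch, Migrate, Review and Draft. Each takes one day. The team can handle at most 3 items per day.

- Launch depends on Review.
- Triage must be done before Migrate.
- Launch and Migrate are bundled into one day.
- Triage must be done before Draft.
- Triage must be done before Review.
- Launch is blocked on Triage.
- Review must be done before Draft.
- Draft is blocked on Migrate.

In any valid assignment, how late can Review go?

Precedence pushes Review to at least Tue; downstream work caps Review at Fri.
Review at Fri is achievable: Migrate -> Sat, Launch -> Sat, Review -> Fri, Draft -> Sun, Triage -> Mon.

Fri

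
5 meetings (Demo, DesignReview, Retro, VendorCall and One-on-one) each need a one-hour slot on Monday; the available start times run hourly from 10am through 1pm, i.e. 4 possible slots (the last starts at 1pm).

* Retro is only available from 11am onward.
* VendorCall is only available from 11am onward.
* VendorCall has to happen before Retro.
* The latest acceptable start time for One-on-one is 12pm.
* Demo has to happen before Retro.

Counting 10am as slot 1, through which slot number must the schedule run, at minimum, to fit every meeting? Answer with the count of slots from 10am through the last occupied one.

The precedence chain requires at least 2 distinct slots.
Propagating the time windows through the other constraints, Retro can't land before 12pm — that is slot 3 counting from 10am — so the schedule must run through at least 3 slots.
3 works (last occupied slot: 12pm): for example VendorCall -> 11am, Demo -> 10am, Retro -> 12pm, DesignReview -> 10am, One-on-one -> 10am.

3 slots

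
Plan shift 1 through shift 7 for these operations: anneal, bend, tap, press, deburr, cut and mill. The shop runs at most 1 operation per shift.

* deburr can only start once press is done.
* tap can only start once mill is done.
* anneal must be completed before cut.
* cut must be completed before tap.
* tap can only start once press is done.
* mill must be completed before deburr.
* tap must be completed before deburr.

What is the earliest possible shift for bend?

bend at shift 1 is achievable: bend -> shift 1; tap -> shift 6; mill -> shift 5; anneal -> shift 3; press -> shift 2; deburr -> shift 7; cut -> shift 4.

shift 1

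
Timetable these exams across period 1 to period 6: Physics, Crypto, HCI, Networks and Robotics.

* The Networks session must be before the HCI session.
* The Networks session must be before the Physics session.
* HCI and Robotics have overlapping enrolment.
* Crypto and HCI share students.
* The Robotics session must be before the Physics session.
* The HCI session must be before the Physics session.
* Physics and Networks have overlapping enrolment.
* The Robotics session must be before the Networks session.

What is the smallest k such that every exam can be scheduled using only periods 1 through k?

The precedence chain requires at least 4 distinct periods.
4 works (last occupied period: period 4): for example HCI in period 3, Networks in period 2, Crypto in period 1, Physics in period 4, Robotics in period 1.

4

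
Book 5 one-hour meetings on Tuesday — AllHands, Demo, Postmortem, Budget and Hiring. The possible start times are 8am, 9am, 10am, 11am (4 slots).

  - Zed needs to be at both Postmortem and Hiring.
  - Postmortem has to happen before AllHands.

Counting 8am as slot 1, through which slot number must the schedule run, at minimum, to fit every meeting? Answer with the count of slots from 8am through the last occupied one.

The precedence chain requires at least 2 distinct slots.
2 works (last occupied slot: 9am): for example AllHands=9am, Hiring=9am, Demo=8am, Postmortem=8am, Budget=8am.

2 slots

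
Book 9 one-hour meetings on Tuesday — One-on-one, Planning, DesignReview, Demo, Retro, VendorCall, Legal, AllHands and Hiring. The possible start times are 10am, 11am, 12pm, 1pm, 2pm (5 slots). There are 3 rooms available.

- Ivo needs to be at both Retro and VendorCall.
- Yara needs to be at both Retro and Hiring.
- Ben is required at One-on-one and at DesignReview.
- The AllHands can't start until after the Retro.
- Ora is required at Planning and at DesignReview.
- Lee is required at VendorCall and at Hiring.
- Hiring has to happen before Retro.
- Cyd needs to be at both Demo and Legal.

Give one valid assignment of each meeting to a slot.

Planning in 10am, One-on-one in 10am, DesignReview in 11am, VendorCall in 12pm, Hiring in 10am, Demo in 11am, Legal in 12pm, AllHands in 12pm, Retro in 11am

Checking: Retro(11am) before AllHands(12pm); Hiring(10am) before Retro(11am); Demo(11am) != Legal(12pm); Retro(11am) != Hiring(10am); One-on-one(10am) != DesignReview(11am); VendorCall(12pm) != Hiring(10am); Retro(11am) != VendorCall(12pm); Planning(10am) != DesignReview(11am); max 3 per slot (cap 3).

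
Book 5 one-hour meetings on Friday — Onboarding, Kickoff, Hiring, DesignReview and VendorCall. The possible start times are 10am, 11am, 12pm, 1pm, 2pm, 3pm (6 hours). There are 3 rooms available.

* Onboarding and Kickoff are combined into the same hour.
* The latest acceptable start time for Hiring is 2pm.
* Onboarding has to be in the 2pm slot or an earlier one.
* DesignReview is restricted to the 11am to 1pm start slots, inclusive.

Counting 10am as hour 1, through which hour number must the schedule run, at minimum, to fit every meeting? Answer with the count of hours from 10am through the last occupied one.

With at most 3 per hour and 5 meetings, at least 2 hours are needed.
DesignReview can't be placed before 11am — that is hour 2 counting from 10am — so the schedule must run through at least 2 hours.
2 works (last occupied hour: 11am): for example Kickoff -> 10am, VendorCall -> 11am, Hiring -> 10am, DesignReview -> 11am, Onboarding -> 10am.

2 hours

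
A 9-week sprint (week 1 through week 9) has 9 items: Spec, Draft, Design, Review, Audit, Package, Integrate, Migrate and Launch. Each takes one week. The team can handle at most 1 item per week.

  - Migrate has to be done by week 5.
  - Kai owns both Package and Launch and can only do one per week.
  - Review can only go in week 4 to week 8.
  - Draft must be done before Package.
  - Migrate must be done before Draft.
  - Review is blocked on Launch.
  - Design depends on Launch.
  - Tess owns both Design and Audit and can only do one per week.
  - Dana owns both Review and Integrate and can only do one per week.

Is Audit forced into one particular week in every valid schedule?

No

Audit can be week 1 (e.g. Migrate in week 2, Package in week 7, Review in week 4, Launch in week 3, Audit in week 1, Draft in week 5, Spec in week 8, Integrate in week 9, Design in week 6) or week 2 (e.g. Review=week 4, Draft=week 5, Integrate=week 9, Spec=week 8, Launch=week 3, Design=week 6, Migrate=week 1, Package=week 7, Audit=week 2).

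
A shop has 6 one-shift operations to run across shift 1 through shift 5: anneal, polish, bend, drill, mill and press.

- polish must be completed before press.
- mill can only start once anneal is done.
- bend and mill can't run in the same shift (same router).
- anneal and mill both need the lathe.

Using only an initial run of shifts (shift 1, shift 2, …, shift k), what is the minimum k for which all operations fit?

The precedence chain requires at least 2 distinct shifts.
2 works (last occupied shift: shift 2): for example anneal -> shift 1, bend -> shift 1, polish -> shift 1, press -> shift 2, mill -> shift 2, drill -> shift 1.

2 shifts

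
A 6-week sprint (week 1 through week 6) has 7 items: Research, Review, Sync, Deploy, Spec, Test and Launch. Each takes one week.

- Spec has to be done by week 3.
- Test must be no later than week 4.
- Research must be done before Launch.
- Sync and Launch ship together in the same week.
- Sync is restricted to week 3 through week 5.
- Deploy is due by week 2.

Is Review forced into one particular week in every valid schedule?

No

Review can be week 1 (e.g. Sync=week 3; Research=week 1; Test=week 1; Deploy=week 1; Spec=week 1; Review=week 1; Launch=week 3) or week 2 (e.g. Spec=week 1; Sync=week 3; Research=week 1; Deploy=week 1; Review=week 2; Launch=week 3; Test=week 1).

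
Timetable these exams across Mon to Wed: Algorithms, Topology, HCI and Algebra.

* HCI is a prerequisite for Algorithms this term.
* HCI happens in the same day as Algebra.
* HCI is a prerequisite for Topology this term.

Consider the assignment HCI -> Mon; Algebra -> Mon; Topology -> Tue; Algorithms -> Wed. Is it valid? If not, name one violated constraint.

HCI happens in the same day as Algebra — holds.
HCI is a prerequisite for Topology this term — holds.
HCI is a prerequisite for Algorithms this term — holds.

Valid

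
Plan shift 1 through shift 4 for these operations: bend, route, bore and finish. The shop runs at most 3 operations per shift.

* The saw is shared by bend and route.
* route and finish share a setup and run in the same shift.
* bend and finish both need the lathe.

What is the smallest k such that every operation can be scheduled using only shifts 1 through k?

2

With at most 3 per shift and 4 operations, at least 2 shifts are needed.
2 works (last occupied shift: shift 2): for example finish in shift 2; route in shift 2; bend in shift 1; bore in shift 1.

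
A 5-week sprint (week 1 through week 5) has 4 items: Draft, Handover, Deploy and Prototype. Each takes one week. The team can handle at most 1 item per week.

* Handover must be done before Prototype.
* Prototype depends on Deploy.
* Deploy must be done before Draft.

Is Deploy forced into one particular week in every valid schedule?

Deploy can be week 1 (e.g. Draft in week 4; Handover in week 2; Prototype in week 3; Deploy in week 1) or week 2 (e.g. Handover in week 1, Deploy in week 2, Draft in week 4, Prototype in week 3).

No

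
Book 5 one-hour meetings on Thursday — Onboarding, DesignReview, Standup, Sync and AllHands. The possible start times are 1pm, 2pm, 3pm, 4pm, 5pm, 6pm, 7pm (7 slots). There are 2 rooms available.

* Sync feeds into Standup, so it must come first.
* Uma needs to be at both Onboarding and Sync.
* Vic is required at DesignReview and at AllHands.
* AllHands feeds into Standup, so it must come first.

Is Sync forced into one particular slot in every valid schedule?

Sync can be 1pm (e.g. Onboarding in 2pm; Sync in 1pm; DesignReview in 3pm; Standup in 2pm; AllHands in 1pm) or 2pm (e.g. AllHands -> 1pm, Onboarding -> 1pm, DesignReview -> 2pm, Sync -> 2pm, Standup -> 3pm).

No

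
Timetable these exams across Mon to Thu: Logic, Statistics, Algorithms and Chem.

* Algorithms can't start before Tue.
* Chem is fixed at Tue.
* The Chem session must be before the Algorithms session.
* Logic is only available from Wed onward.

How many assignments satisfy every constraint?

Splitting on Logic: it can be Wed (8), Thu (8). Listing each branch's schedules as (Statistics, Algorithms, Chem):
Logic=Wed: (Mon,Wed,Tue) (Mon,Thu,Tue) (Tue,Wed,Tue) (Tue,Thu,Tue) (Wed,Wed,Tue) (Wed,Thu,Tue) (Thu,Wed,Tue) (Thu,Thu,Tue) — 8.
Logic=Thu: (Mon,Wed,Tue) (Mon,Thu,Tue) (Tue,Wed,Tue) (Tue,Thu,Tue) (Wed,Wed,Tue) (Wed,Thu,Tue) (Thu,Wed,Tue) (Thu,Thu,Tue) — 8.
Summing: 8 + 8 = 16.

16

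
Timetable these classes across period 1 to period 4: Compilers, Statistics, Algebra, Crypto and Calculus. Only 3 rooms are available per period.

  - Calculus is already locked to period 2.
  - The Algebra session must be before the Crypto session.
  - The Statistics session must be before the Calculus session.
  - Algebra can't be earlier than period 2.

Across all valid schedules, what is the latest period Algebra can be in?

Algebra is available from period 2; downstream work caps Algebra at period 3.
Algebra at period 3 is achievable: Statistics in period 1, Calculus in period 2, Algebra in period 3, Compilers in period 1, Crypto in period 4.

period 3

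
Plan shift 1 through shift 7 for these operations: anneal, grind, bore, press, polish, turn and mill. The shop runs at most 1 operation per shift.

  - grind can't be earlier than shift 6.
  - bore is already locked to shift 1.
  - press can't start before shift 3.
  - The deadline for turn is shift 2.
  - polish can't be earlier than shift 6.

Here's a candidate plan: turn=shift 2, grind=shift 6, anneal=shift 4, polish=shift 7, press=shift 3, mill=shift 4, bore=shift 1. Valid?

press can't start before shift 3 — holds.
polish can't be earlier than shift 6 — holds.
grind can't be earlier than shift 6 — holds.
bore is already locked to shift 1 — holds.
The deadline for turn is shift 2 — holds.
The shop runs at most 1 operation per shift — violated.

Invalid. The shop runs at most 1 operation per shift.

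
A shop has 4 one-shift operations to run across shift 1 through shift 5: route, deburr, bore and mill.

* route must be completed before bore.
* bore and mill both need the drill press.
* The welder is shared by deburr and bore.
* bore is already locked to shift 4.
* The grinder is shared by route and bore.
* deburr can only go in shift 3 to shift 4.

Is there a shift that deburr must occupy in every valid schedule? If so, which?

shift 3

deburr's window is shift 3–shift 4.
bore is fixed at shift 4, and deburr can't share a shift with bore.
So deburr must be shift 3.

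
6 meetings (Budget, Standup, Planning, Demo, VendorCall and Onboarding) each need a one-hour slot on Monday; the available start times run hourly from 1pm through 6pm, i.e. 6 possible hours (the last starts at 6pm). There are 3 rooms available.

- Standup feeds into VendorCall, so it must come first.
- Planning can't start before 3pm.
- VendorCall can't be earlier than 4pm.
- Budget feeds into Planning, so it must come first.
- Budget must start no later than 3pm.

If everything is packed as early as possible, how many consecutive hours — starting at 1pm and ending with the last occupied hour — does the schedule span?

The precedence chain requires at least 2 distinct hours.
With at most 3 per hour and 6 meetings, at least 2 hours are needed.
VendorCall can't be placed before 4pm — that is hour 4 counting from 1pm — so the schedule must run through at least 4 hours.
4 works (last occupied hour: 4pm): for example VendorCall=4pm, Planning=3pm, Demo=1pm, Onboarding=2pm, Budget=1pm, Standup=1pm.

4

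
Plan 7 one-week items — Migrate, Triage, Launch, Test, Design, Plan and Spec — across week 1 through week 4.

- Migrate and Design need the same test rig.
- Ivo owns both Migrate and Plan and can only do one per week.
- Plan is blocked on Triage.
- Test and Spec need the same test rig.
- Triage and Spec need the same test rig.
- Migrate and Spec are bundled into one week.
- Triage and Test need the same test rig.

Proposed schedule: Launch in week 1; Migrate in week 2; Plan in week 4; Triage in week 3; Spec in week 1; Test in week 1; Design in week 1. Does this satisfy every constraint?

Migrate and Design need the same test rig — holds.
Triage and Test need the same test rig — holds.
Triage and Spec need the same test rig — holds.
Ivo owns both Migrate and Plan and can only do one per week — holds.
Plan is blocked on Triage — holds.
Test and Spec need the same test rig — violated.
Migrate and Spec are bundled into one week — violated.

Invalid. Test and Spec need the same test rig.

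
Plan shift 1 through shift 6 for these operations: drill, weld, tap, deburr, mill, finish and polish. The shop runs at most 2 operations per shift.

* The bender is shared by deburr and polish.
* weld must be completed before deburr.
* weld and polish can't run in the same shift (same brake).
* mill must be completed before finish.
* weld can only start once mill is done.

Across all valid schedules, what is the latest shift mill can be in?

Downstream work caps mill at shift 4.
mill at shift 4 is achievable: weld in shift 5; polish in shift 2; finish in shift 5; drill in shift 1; deburr in shift 6; tap in shift 1; mill in shift 4.

shift 4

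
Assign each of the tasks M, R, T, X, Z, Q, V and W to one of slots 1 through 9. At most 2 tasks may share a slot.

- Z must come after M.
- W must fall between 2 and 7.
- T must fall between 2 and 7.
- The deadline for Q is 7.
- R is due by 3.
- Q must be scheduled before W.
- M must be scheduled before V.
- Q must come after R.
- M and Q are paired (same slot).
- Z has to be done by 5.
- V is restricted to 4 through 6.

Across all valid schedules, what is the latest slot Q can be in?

Precedence pushes Q to at least 2; Q's own window allows nothing later than 7; Q must be in the same slot as M, which can't be after 4, so Q is at most 4.
Q at 4 is achievable: X in 1; Z in 5; M in 4; R in 1; Q in 4; T in 2; V in 5; W in 6.

4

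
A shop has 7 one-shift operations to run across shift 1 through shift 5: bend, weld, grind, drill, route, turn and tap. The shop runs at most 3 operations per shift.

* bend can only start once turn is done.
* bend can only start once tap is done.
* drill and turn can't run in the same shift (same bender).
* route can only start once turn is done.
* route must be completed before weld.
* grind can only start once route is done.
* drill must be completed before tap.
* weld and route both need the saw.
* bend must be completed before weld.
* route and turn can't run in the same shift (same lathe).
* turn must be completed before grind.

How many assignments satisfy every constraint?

Splitting on bend: it can be shift 3 (5), shift 4 (15). Listing each branch's schedules as (weld, grind, drill, route, turn, tap) by shift number:
bend=shift 3: (4,4,1,3,2,2) (4,5,1,3,2,2) (5,4,1,3,2,2) (5,5,1,3,2,2) (5,5,1,4,2,2) — 5.
bend=shift 4: (5,3,2,2,1,3) (5,4,1,3,2,2) (5,4,1,3,2,3) (5,4,2,2,1,3) (5,4,2,3,1,3) (5,5,1,3,2,2) (5,5,1,3,2,3) (5,5,1,4,2,2) (5,5,1,4,2,3) (5,5,1,4,3,2) (5,5,1,4,3,3) (5,5,2,2,1,3) (5,5,2,3,1,3) (5,5,2,4,1,3) (5,5,2,4,3,3) — 15.
Summing: 5 + 15 = 20.

20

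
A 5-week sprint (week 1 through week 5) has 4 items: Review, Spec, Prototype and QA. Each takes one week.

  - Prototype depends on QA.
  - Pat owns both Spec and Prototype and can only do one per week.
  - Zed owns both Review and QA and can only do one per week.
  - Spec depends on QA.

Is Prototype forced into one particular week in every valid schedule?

Prototype can be week 2 (e.g. Spec in week 3; Review in week 2; Prototype in week 2; QA in week 1) or week 3 (e.g. Prototype -> week 3; QA -> week 1; Spec -> week 2; Review -> week 2).

No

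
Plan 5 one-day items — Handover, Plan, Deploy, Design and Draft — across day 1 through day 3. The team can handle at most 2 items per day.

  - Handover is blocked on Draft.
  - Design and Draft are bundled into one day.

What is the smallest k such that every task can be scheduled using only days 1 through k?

3 days

The precedence chain requires at least 2 distinct days.
With at most 2 per day and 5 tasks, at least 3 days are needed.
3 works (last occupied day: day 3): for example Deploy=day 3; Design=day 1; Draft=day 1; Plan=day 2; Handover=day 2.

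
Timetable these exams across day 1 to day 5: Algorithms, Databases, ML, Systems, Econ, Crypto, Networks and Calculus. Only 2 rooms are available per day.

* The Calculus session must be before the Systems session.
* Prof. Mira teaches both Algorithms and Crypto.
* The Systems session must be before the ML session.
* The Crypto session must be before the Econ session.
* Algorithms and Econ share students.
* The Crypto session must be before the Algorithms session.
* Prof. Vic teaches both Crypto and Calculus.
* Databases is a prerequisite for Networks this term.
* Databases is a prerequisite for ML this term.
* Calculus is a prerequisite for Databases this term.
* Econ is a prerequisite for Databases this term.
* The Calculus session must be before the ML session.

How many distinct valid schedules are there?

20

Splitting on Algorithms: it can be day 2 (3), day 3 (5), day 4 (8), day 5 (4). Listing each branch's schedules as (Databases, ML, Systems, Econ, Crypto, Networks, Calculus) by day number:
Algorithms=day 2: (4,5,3,3,1,5,2) (4,5,4,3,1,5,2) (4,5,4,3,1,5,3) — 3.
Algorithms=day 3: (3,5,4,2,1,4,2) (3,5,4,2,1,5,2) (4,5,3,2,1,5,2) (4,5,4,2,1,5,2) (4,5,4,2,1,5,3) — 5.
Algorithms=day 4: (3,4,3,2,1,5,2) (3,5,3,2,1,4,2) (3,5,3,2,1,5,2) (3,5,4,2,1,5,2) (4,5,2,3,2,5,1) (4,5,3,2,1,5,2) (4,5,3,3,1,5,2) (4,5,3,3,2,5,1) — 8.
Algorithms=day 5: (3,4,3,2,1,4,2) (3,4,3,2,1,5,2) (3,5,3,2,1,4,2) (3,5,4,2,1,4,2) — 4.
Summing: 3 + 5 + 8 + 4 = 20.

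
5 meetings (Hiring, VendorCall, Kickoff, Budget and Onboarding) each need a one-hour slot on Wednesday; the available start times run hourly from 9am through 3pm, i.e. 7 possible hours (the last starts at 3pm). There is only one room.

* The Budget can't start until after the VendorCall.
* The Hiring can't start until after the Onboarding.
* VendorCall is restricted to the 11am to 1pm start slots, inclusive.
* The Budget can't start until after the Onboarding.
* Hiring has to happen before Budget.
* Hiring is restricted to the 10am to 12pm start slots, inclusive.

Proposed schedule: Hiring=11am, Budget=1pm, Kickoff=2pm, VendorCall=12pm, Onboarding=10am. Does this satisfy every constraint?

Valid

There is only one room — holds.
The Budget can't start until after the Onboarding — holds.
VendorCall is restricted to the 11am to 1pm start slots, inclusive — holds.
The Budget can't start until after the VendorCall — holds.
Hiring is restricted to the 10am to 12pm start slots, inclusive — holds.
Hiring has to happen before Budget — holds.
The Hiring can't start until after the Onboarding — holds.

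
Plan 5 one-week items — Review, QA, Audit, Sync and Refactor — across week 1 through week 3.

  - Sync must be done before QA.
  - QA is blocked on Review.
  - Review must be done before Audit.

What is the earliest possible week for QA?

week 2

Precedence pushes QA to at least week 2.
QA at week 2 is achievable: Sync=week 1, Review=week 1, QA=week 2, Audit=week 2, Refactor=week 1.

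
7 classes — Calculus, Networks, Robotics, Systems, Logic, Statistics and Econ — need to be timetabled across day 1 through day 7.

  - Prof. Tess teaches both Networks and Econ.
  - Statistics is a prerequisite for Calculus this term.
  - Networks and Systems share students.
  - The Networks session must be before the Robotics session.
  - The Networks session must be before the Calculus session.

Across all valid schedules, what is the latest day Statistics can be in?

Downstream work caps Statistics at day 6.
Statistics at day 6 is achievable: Robotics in day 2, Calculus in day 7, Systems in day 2, Logic in day 1, Statistics in day 6, Econ in day 2, Networks in day 1.

day 6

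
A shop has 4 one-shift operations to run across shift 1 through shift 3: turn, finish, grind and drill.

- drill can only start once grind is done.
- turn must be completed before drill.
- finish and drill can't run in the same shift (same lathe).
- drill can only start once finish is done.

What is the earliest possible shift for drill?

Precedence pushes drill to at least shift 2.
drill at shift 2 is achievable: grind in shift 1, turn in shift 1, drill in shift 2, finish in shift 1.

shift 2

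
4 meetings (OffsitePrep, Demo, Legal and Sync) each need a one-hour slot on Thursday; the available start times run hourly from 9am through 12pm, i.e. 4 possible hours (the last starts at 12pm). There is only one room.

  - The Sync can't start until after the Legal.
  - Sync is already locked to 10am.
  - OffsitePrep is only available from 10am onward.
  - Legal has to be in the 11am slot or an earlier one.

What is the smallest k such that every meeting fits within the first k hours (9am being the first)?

The precedence chain requires at least 2 distinct hours.
With at most 1 per hour and 4 meetings, at least 4 hours are needed.
4 works (last occupied hour: 12pm): for example Demo -> 12pm, OffsitePrep -> 11am, Legal -> 9am, Sync -> 10am.

4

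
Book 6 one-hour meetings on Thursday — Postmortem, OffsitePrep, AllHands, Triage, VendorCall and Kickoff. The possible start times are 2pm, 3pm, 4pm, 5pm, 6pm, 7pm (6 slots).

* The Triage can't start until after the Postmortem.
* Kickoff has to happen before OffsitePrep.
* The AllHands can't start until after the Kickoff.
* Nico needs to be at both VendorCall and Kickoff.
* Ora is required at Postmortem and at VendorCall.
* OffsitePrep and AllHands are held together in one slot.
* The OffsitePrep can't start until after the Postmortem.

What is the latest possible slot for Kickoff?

6pm

Downstream work caps Kickoff at 6pm.
Kickoff at 6pm is achievable: Kickoff -> 6pm; OffsitePrep -> 7pm; Triage -> 3pm; VendorCall -> 3pm; AllHands -> 7pm; Postmortem -> 2pm.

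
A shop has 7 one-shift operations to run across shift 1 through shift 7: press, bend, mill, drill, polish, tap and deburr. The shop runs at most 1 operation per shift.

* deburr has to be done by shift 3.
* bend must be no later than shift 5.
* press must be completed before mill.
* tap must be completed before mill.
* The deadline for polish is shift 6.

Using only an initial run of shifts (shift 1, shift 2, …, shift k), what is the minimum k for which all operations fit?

The precedence chain requires at least 2 distinct shifts.
With at most 1 per shift and 7 operations, at least 7 shifts are needed.
7 works (last occupied shift: shift 7): for example mill=shift 6; tap=shift 5; press=shift 4; deburr=shift 1; bend=shift 2; polish=shift 3; drill=shift 7.

7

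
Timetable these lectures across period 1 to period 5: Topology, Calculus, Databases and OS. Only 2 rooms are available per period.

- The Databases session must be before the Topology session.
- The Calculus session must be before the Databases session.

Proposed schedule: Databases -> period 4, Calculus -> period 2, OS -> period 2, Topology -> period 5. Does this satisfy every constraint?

The Databases session must be before the Topology session — holds.
The Calculus session must be before the Databases session — holds.
Only 2 rooms are available per period — holds.

Yes, all constraints hold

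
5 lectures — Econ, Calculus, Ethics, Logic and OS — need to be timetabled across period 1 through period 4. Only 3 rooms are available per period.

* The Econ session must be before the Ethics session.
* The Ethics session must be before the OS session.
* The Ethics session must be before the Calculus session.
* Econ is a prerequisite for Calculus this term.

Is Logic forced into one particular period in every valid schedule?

Logic can be period 1 (e.g. Econ in period 1; Calculus in period 3; Ethics in period 2; Logic in period 1; OS in period 3) or period 2 (e.g. OS -> period 3; Econ -> period 1; Logic -> period 2; Ethics -> period 2; Calculus -> period 3).

No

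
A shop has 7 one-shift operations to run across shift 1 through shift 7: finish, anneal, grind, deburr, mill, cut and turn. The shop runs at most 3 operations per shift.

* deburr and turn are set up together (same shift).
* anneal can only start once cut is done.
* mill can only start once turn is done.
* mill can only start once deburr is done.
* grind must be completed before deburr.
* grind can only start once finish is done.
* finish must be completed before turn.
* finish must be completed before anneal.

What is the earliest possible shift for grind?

shift 2

Precedence pushes grind to at least shift 2; downstream work caps grind at shift 5.
grind at shift 2 is achievable: grind -> shift 2, mill -> shift 4, anneal -> shift 2, turn -> shift 3, finish -> shift 1, cut -> shift 1, deburr -> shift 3.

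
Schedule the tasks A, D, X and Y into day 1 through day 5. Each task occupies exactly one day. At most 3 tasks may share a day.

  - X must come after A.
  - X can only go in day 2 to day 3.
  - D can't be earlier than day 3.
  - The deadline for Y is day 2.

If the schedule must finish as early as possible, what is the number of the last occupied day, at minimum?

3

The precedence chain requires at least 2 distinct days.
With at most 3 per day and 4 tasks, at least 2 days are needed.
D can't be placed before day 3, so the schedule must run through at least day 3.
3 works (last occupied day: day 3): for example D in day 3, Y in day 1, X in day 2, A in day 1.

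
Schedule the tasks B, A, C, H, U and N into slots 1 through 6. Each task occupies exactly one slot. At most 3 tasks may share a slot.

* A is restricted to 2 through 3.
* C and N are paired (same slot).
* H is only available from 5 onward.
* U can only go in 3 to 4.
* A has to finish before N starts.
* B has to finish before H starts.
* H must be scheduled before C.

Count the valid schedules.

Splitting on B: it can be 1 (4), 2 (4), 3 (4), 4 (4). Listing each branch's schedules as (A, C, H, U, N):
B=1: (2,6,5,3,6) (2,6,5,4,6) (3,6,5,3,6) (3,6,5,4,6) — 4.
B=2: (2,6,5,3,6) (2,6,5,4,6) (3,6,5,3,6) (3,6,5,4,6) — 4.
B=3: (2,6,5,3,6) (2,6,5,4,6) (3,6,5,3,6) (3,6,5,4,6) — 4.
B=4: (2,6,5,3,6) (2,6,5,4,6) (3,6,5,3,6) (3,6,5,4,6) — 4.
Summing: 4 + 4 + 4 + 4 = 16.

16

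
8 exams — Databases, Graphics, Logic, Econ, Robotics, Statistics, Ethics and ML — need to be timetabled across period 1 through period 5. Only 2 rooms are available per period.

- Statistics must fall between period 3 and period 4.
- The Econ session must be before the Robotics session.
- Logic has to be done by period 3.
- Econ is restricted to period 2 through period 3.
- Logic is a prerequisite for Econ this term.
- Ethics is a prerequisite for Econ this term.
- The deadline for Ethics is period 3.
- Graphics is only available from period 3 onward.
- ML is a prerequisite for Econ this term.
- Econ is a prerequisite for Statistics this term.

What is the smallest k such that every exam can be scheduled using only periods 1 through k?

4

The precedence chain requires at least 3 distinct periods.
With at most 2 per period and 8 exams, at least 4 periods are needed.
4 works (last occupied period: period 4): for example Logic -> period 1; Databases -> period 2; Ethics -> period 1; Robotics -> period 4; Graphics -> period 3; Econ -> period 3; ML -> period 2; Statistics -> period 4.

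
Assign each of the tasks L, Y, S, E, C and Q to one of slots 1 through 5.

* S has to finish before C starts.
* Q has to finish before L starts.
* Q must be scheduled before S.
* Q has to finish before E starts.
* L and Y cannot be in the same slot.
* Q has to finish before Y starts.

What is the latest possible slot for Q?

3

Downstream work caps Q at 3.
Q at 3 is achievable: Q -> 3; Y -> 5; S -> 4; L -> 4; E -> 4; C -> 5.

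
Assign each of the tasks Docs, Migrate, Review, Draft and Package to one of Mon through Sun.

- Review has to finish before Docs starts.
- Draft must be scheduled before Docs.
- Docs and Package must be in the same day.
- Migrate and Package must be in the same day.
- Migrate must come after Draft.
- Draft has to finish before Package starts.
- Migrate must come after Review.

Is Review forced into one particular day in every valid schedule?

No

Review can be Mon (e.g. Review -> Mon; Draft -> Mon; Package -> Tue; Migrate -> Tue; Docs -> Tue) or Tue (e.g. Package in Wed, Review in Tue, Migrate in Wed, Docs in Wed, Draft in Mon).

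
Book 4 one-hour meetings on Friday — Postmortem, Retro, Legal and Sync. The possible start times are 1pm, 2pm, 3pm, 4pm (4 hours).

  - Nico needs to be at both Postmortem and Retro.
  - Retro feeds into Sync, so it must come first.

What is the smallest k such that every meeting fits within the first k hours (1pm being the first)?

The precedence chain requires at least 2 distinct hours.
2 works (last occupied hour: 2pm): for example Postmortem -> 2pm, Retro -> 1pm, Sync -> 2pm, Legal -> 1pm.

2 hours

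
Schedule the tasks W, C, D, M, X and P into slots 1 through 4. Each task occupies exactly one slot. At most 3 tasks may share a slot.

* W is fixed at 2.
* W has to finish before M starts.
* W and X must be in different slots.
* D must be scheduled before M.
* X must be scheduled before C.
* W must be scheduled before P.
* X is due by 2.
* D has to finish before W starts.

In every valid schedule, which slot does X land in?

1

X's window is 1–2.
W is fixed at 2, and X can't share a slot with W.
So X must be 1.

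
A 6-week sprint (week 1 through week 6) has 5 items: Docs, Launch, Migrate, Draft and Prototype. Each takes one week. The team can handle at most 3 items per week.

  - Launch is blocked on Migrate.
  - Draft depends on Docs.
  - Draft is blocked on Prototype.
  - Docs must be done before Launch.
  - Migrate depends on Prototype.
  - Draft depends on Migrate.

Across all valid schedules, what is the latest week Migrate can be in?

week 5

Precedence pushes Migrate to at least week 2; downstream work caps Migrate at week 5.
Migrate at week 5 is achievable: Launch=week 6, Migrate=week 5, Prototype=week 1, Draft=week 6, Docs=week 1.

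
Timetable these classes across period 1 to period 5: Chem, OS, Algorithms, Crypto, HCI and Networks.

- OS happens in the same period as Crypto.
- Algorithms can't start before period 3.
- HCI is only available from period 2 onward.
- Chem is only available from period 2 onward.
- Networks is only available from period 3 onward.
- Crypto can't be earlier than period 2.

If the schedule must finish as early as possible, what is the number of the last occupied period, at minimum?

Algorithms can't be placed before period 3, so the schedule must run through at least period 3.
3 works (last occupied period: period 3): for example Chem=period 2, OS=period 2, Algorithms=period 3, Networks=period 3, HCI=period 2, Crypto=period 2.

3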